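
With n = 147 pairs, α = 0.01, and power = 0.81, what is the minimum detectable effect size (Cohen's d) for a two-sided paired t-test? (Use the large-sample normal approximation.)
d ≈ 0.28

Minimum detectable effect (paired t-test, normal approximation):
d = (z_{α/2} + z_β) / √n
d = (2.576 + 0.878) / √147
d = 3.454 / 12.124
d ≈ 0.28

By Cohen's convention (0.2 small / 0.5 medium / 0.8 large): small effect.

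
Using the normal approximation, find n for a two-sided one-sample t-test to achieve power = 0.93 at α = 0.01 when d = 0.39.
n = 108

Sample size formula (one-sample t-test, normal approximation):
n = ((z_{α/2} + z_β) / d)²

z_{α/2} = 2.576 (for α = 0.01, two-sided)
z_β = 1.476 (for power = 0.93)
d = 0.39

n = ((2.576 + 1.476) / 0.39)²
n = (10.390)²
n ≈ 107.95
Round up to the next whole number: n = 108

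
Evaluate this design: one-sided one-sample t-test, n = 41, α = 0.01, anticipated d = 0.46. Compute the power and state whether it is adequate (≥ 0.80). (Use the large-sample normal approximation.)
Power ≈ 0.73; the study is underpowered (power < 0.80)

Power calculation (one-sample t-test, normal approximation):
z_β = d · √n - z_α
z_β = 0.46 · √41 - 2.326
z_β = 0.46 · 6.403 - 2.326
z_β = 0.619

Power = Φ(z_β) = Φ(0.619) ≈ 0.732

Effect size d = 0.46 is small by Cohen's convention (0.2/0.5/0.8).

Threshold: power ≥ 0.80 is conventionally adequate.
Power ≈ 0.73 → the study is underpowered (power < 0.80).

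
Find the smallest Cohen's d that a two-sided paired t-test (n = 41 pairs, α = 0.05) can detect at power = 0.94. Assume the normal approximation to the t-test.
d ≈ 0.55

Minimum detectable effect (paired t-test, normal approximation):
d = (z_{α/2} + z_β) / √n
d = (1.960 + 1.555) / √41
d = 3.515 / 6.403
d ≈ 0.55

By Cohen's convention (0.2 small / 0.5 medium / 0.8 large): medium effect.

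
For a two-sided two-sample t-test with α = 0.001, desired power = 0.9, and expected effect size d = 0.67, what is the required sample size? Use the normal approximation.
n = 94 per group

Sample size formula (two-sample t-test, normal approximation):
n = 2 · ((z_{α/2} + z_β) / d)²

z_{α/2} = 3.291 (for α = 0.001, two-sided)
z_β = 1.282 (for power = 0.9)
d = 0.67

n = 2 · ((3.291 + 1.282) / 0.67)²
n = 2 · (6.825)²
n ≈ 93.16
Round up to the next whole number: n = 94 per group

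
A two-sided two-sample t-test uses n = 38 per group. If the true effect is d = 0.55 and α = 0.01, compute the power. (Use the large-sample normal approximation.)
Power ≈ 0.43

Power calculation (two-sample t-test, normal approximation):
z_β = d · √(n/2) - z_{α/2}
z_β = 0.55 · √(38/2) - 2.576
z_β = 0.55 · 4.359 - 2.576
z_β = -0.178

Power = Φ(z_β) = Φ(-0.178) ≈ 0.429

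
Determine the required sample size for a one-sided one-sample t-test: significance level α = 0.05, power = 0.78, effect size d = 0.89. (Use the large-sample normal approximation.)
n = 8

Sample size formula (one-sample t-test, normal approximation):
n = ((z_α + z_β) / d)²

z_α = 1.645 (for α = 0.05, one-sided)
z_β = 0.772 (for power = 0.78)
d = 0.89

n = ((1.645 + 0.772) / 0.89)²
n = (2.716)²
n ≈ 7.38
Round up to the next whole number: n = 8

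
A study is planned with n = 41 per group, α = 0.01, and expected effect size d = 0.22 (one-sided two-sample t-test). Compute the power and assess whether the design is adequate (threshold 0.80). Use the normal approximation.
Power ≈ 0.09; the study is underpowered (power < 0.80)

Power calculation (two-sample t-test, normal approximation):
z_β = d · √(n/2) - z_α
z_β = 0.22 · √(41/2) - 2.326
z_β = 0.22 · 4.528 - 2.326
z_β = -1.330

Power = Φ(z_β) = Φ(-1.330) ≈ 0.092

Effect size d = 0.22 is small by Cohen's convention (0.2/0.5/0.8).

Threshold: power ≥ 0.80 is conventionally adequate.
Power ≈ 0.09 → the study is underpowered (power < 0.80).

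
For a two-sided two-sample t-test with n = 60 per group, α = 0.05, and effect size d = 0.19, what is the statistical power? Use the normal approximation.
Power ≈ 0.18

Power calculation (two-sample t-test, normal approximation):
z_β = d · √(n/2) - z_{α/2}
z_β = 0.19 · √(60/2) - 1.960
z_β = 0.19 · 5.477 - 1.960
z_β = -0.919

Power = Φ(z_β) = Φ(-0.919) ≈ 0.179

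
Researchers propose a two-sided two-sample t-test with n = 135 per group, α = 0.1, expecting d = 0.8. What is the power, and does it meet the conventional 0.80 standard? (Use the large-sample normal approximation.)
Power ≈ 1.00; the study is adequately powered (power ≥ 0.80)

Power calculation (two-sample t-test, normal approximation):
z_β = d · √(n/2) - z_{α/2}
z_β = 0.8 · √(135/2) - 1.645
z_β = 0.8 · 8.216 - 1.645
z_β = 4.928

Power = Φ(z_β) = Φ(4.928) ≈ 1.000

Effect size d = 0.8 is large by Cohen's convention (0.2/0.5/0.8).

Threshold: power ≥ 0.80 is conventionally adequate.
Power ≈ 1.00 → the study is adequately powered (power ≥ 0.80).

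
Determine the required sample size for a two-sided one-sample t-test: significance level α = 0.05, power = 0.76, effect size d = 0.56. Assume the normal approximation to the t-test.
n = 23

Sample size formula (one-sample t-test, normal approximation):
n = ((z_{α/2} + z_β) / d)²

z_{α/2} = 1.960 (for α = 0.05, two-sided)
z_β = 0.706 (for power = 0.76)
d = 0.56

n = ((1.960 + 0.706) / 0.56)²
n = (4.761)²
n ≈ 22.67
Round up to the next whole number: n = 23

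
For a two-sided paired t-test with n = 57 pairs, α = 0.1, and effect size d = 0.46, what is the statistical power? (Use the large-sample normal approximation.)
Power ≈ 0.97

Power calculation (paired t-test, normal approximation):
z_β = d · √n - z_{α/2}
z_β = 0.46 · √57 - 1.645
z_β = 0.46 · 7.550 - 1.645
z_β = 1.828

Power = Φ(z_β) = Φ(1.828) ≈ 0.966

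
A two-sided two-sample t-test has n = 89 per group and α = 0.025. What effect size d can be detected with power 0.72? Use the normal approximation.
d ≈ 0.42

Minimum detectable effect (two-sample t-test, normal approximation):
d = (z_{α/2} + z_β) / √(n/2)
d = (2.241 + 0.583) / √(89/2)
d = 2.824 / 6.671
d ≈ 0.42

By Cohen's convention (0.2 small / 0.5 medium / 0.8 large): small effect.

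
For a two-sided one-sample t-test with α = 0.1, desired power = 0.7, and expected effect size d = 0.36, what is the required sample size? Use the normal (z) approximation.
n = 37

Sample size formula (one-sample t-test, normal approximation):
n = ((z_{α/2} + z_β) / d)²

z_{α/2} = 1.645 (for α = 0.1, two-sided)
z_β = 0.524 (for power = 0.7)
d = 0.36

n = ((1.645 + 0.524) / 0.36)²
n = (6.025)²
n ≈ 36.30
Round up to the next whole number: n = 37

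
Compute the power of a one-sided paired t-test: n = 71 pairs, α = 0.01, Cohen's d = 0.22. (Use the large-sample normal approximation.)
Power ≈ 0.32

Power calculation (paired t-test, normal approximation):
z_β = d · √n - z_α
z_β = 0.22 · √71 - 2.326
z_β = 0.22 · 8.426 - 2.326
z_β = -0.473

Power = Φ(z_β) = Φ(-0.473) ≈ 0.318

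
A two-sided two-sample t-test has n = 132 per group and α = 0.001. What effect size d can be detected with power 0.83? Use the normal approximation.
d ≈ 0.52

Minimum detectable effect (two-sample t-test, normal approximation):
d = (z_{α/2} + z_β) / √(n/2)
d = (3.291 + 0.954) / √(132/2)
d = 4.245 / 8.124
d ≈ 0.52

By Cohen's convention (0.2 small / 0.5 medium / 0.8 large): medium effect.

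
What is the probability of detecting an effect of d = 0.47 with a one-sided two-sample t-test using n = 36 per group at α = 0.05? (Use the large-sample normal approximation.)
Power ≈ 0.64

Power calculation (two-sample t-test, normal approximation):
z_β = d · √(n/2) - z_α
z_β = 0.47 · √(36/2) - 1.645
z_β = 0.47 · 4.243 - 1.645
z_β = 0.349

Power = Φ(z_β) = Φ(0.349) ≈ 0.637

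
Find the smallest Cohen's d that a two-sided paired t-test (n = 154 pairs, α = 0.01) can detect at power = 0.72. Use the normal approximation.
d ≈ 0.25

Minimum detectable effect (paired t-test, normal approximation):
d = (z_{α/2} + z_β) / √n
d = (2.576 + 0.583) / √154
d = 3.159 / 12.410
d ≈ 0.25

By Cohen's convention (0.2 small / 0.5 medium / 0.8 large): small effect.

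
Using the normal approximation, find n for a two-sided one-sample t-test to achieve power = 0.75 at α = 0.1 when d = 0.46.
n = 26

Sample size formula (one-sample t-test, normal approximation):
n = ((z_{α/2} + z_β) / d)²

z_{α/2} = 1.645 (for α = 0.1, two-sided)
z_β = 0.674 (for power = 0.75)
d = 0.46

n = ((1.645 + 0.674) / 0.46)²
n = (5.041)²
n ≈ 25.41
Round up to the next whole number: n = 26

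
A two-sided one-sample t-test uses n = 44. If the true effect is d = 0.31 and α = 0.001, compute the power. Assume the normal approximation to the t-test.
Power ≈ 0.11

Power calculation (one-sample t-test, normal approximation):
z_β = d · √n - z_{α/2}
z_β = 0.31 · √44 - 3.291
z_β = 0.31 · 6.633 - 3.291
z_β = -1.234

Power = Φ(z_β) = Φ(-1.234) ≈ 0.109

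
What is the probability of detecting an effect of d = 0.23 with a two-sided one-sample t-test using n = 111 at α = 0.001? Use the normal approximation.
Power ≈ 0.19

Power calculation (one-sample t-test, normal approximation):
z_β = d · √n - z_{α/2}
z_β = 0.23 · √111 - 3.291
z_β = 0.23 · 10.536 - 3.291
z_β = -0.867

Power = Φ(z_β) = Φ(-0.867) ≈ 0.193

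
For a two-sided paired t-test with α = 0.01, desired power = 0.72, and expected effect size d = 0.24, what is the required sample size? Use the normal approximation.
n = 174 pairs

Sample size formula (paired t-test, normal approximation):
n = ((z_{α/2} + z_β) / d)²

z_{α/2} = 2.576 (for α = 0.01, two-sided)
z_β = 0.583 (for power = 0.72)
d = 0.24

n = ((2.576 + 0.583) / 0.24)²
n = (13.163)²
n ≈ 173.26
Round up to the next whole number: n = 174 pairs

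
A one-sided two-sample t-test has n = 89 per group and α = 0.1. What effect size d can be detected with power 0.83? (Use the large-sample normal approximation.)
d ≈ 0.34

Minimum detectable effect (two-sample t-test, normal approximation):
d = (z_α + z_β) / √(n/2)
d = (1.282 + 0.954) / √(89/2)
d = 2.236 / 6.671
d ≈ 0.34

By Cohen's convention (0.2 small / 0.5 medium / 0.8 large): small effect.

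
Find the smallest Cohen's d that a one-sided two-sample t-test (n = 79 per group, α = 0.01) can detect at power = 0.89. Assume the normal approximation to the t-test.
d ≈ 0.57

Minimum detectable effect (two-sample t-test, normal approximation):
d = (z_α + z_β) / √(n/2)
d = (2.326 + 1.227) / √(79/2)
d = 3.553 / 6.285
d ≈ 0.57

By Cohen's convention (0.2 small / 0.5 medium / 0.8 large): medium effect.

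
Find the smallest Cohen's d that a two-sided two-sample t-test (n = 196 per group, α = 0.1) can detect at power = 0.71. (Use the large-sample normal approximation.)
d ≈ 0.22

Minimum detectable effect (two-sample t-test, normal approximation):
d = (z_{α/2} + z_β) / √(n/2)
d = (1.645 + 0.553) / √(196/2)
d = 2.198 / 9.899
d ≈ 0.22

By Cohen's convention (0.2 small / 0.5 medium / 0.8 large): small effect.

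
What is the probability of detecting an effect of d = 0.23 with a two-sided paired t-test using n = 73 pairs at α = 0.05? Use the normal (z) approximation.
Power ≈ 0.50

Power calculation (paired t-test, normal approximation):
z_β = d · √n - z_{α/2}
z_β = 0.23 · √73 - 1.960
z_β = 0.23 · 8.544 - 1.960
z_β = 0.005

Power = Φ(z_β) = Φ(0.005) ≈ 0.502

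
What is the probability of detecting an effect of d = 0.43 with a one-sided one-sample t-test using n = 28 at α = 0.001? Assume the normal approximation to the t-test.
Power ≈ 0.21

Power calculation (one-sample t-test, normal approximation):
z_β = d · √n - z_α
z_β = 0.43 · √28 - 3.090
z_β = 0.43 · 5.292 - 3.090
z_β = -0.815

Power = Φ(z_β) = Φ(-0.815) ≈ 0.208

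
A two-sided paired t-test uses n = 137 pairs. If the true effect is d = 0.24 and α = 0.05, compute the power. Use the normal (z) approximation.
Power ≈ 0.80

Power calculation (paired t-test, normal approximation):
z_β = d · √n - z_{α/2}
z_β = 0.24 · √137 - 1.960
z_β = 0.24 · 11.705 - 1.960
z_β = 0.849

Power = Φ(z_β) = Φ(0.849) ≈ 0.802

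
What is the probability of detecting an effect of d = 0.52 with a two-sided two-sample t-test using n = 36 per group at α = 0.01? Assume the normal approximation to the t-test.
Power ≈ 0.36

Power calculation (two-sample t-test, normal approximation):
z_β = d · √(n/2) - z_{α/2}
z_β = 0.52 · √(36/2) - 2.576
z_β = 0.52 · 4.243 - 2.576
z_β = -0.370

Power = Φ(z_β) = Φ(-0.370) ≈ 0.356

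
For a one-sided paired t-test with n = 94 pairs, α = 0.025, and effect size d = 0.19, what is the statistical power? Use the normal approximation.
Power ≈ 0.45

Power calculation (paired t-test, normal approximation):
z_β = d · √n - z_α
z_β = 0.19 · √94 - 1.960
z_β = 0.19 · 9.695 - 1.960
z_β = -0.118

Power = Φ(z_β) = Φ(-0.118) ≈ 0.453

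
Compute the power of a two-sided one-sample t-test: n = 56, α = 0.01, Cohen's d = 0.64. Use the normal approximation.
Power ≈ 0.99

Power calculation (one-sample t-test, normal approximation):
z_β = d · √n - z_{α/2}
z_β = 0.64 · √56 - 2.576
z_β = 0.64 · 7.483 - 2.576
z_β = 2.213

Power = Φ(z_β) = Φ(2.213) ≈ 0.987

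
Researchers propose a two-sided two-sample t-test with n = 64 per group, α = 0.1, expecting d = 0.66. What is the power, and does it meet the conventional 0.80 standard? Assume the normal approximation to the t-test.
Power ≈ 0.98; the study is adequately powered (power ≥ 0.80)

Power calculation (two-sample t-test, normal approximation):
z_β = d · √(n/2) - z_{α/2}
z_β = 0.66 · √(64/2) - 1.645
z_β = 0.66 · 5.657 - 1.645
z_β = 2.089

Power = Φ(z_β) = Φ(2.089) ≈ 0.982

Effect size d = 0.66 is medium by Cohen's convention (0.2/0.5/0.8).

Threshold: power ≥ 0.80 is conventionally adequate.
Power ≈ 0.98 → the study is adequately powered (power ≥ 0.80).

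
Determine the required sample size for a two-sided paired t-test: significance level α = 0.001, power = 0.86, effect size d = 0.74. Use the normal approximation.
n = 35 pairs

Sample size formula (paired t-test, normal approximation):
n = ((z_{α/2} + z_β) / d)²

z_{α/2} = 3.291 (for α = 0.001, two-sided)
z_β = 1.080 (for power = 0.86)
d = 0.74

n = ((3.291 + 1.080) / 0.74)²
n = (5.907)²
n ≈ 34.89
Round up to the next whole number: n = 35 pairs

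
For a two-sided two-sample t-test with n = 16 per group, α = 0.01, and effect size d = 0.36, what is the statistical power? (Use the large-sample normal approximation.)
Power ≈ 0.06

Power calculation (two-sample t-test, normal approximation):
z_β = d · √(n/2) - z_{α/2}
z_β = 0.36 · √(16/2) - 2.576
z_β = 0.36 · 2.828 - 2.576
z_β = -1.558

Power = Φ(z_β) = Φ(-1.558) ≈ 0.060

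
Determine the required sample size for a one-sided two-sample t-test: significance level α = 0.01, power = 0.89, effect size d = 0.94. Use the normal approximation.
n = 29 per group

Sample size formula (two-sample t-test, normal approximation):
n = 2 · ((z_α + z_β) / d)²

z_α = 2.326 (for α = 0.01, one-sided)
z_β = 1.227 (for power = 0.89)
d = 0.94

n = 2 · ((2.326 + 1.227) / 0.94)²
n = 2 · (3.780)²
n ≈ 28.58
Round up to the next whole number: n = 29 per group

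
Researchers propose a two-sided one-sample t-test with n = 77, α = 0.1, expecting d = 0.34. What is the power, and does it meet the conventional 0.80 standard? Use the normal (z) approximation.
Power ≈ 0.91; the study is adequately powered (power ≥ 0.80)

Power calculation (one-sample t-test, normal approximation):
z_β = d · √n - z_{α/2}
z_β = 0.34 · √77 - 1.645
z_β = 0.34 · 8.775 - 1.645
z_β = 1.339

Power = Φ(z_β) = Φ(1.339) ≈ 0.910

Effect size d = 0.34 is small by Cohen's convention (0.2/0.5/0.8).

Threshold: power ≥ 0.80 is conventionally adequate.
Power ≈ 0.91 → the study is adequately powered (power ≥ 0.80).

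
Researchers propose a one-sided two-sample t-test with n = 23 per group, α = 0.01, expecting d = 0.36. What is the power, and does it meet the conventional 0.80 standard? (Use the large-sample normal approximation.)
Power ≈ 0.13; the study is underpowered (power < 0.80)

Power calculation (two-sample t-test, normal approximation):
z_β = d · √(n/2) - z_α
z_β = 0.36 · √(23/2) - 2.326
z_β = 0.36 · 3.391 - 2.326
z_β = -1.106

Power = Φ(z_β) = Φ(-1.106) ≈ 0.134

Effect size d = 0.36 is small by Cohen's convention (0.2/0.5/0.8).

Threshold: power ≥ 0.80 is conventionally adequate.
Power ≈ 0.13 → the study is underpowered (power < 0.80).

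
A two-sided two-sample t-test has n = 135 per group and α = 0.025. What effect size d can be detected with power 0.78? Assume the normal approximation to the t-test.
d ≈ 0.37

Minimum detectable effect (two-sample t-test, normal approximation):
d = (z_{α/2} + z_β) / √(n/2)
d = (2.241 + 0.772) / √(135/2)
d = 3.014 / 8.216
d ≈ 0.37

By Cohen's convention (0.2 small / 0.5 medium / 0.8 large): small effect.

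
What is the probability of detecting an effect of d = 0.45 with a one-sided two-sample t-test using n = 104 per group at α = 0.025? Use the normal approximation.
Power ≈ 0.90

Power calculation (two-sample t-test, normal approximation):
z_β = d · √(n/2) - z_α
z_β = 0.45 · √(104/2) - 1.960
z_β = 0.45 · 7.211 - 1.960
z_β = 1.285

Power = Φ(z_β) = Φ(1.285) ≈ 0.901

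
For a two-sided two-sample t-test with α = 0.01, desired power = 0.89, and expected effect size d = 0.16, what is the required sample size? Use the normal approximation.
n = 1130 per group

Sample size formula (two-sample t-test, normal approximation):
n = 2 · ((z_{α/2} + z_β) / d)²

z_{α/2} = 2.576 (for α = 0.01, two-sided)
z_β = 1.227 (for power = 0.89)
d = 0.16

n = 2 · ((2.576 + 1.227) / 0.16)²
n = 2 · (23.769)²
n ≈ 1129.93
Round up to the next whole number: n = 1130 per group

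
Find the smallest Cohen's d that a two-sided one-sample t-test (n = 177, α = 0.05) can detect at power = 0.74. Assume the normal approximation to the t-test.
d ≈ 0.20

Minimum detectable effect (one-sample t-test, normal approximation):
d = (z_{α/2} + z_β) / √n
d = (1.960 + 0.643) / √177
d = 2.603 / 13.304
d ≈ 0.20

By Cohen's convention (0.2 small / 0.5 medium / 0.8 large): small effect.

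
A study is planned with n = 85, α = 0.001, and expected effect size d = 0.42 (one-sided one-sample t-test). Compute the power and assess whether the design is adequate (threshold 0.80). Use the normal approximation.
Power ≈ 0.78; the study is underpowered (power < 0.80)

Power calculation (one-sample t-test, normal approximation):
z_β = d · √n - z_α
z_β = 0.42 · √85 - 3.090
z_β = 0.42 · 9.220 - 3.090
z_β = 0.782

Power = Φ(z_β) = Φ(0.782) ≈ 0.783

Effect size d = 0.42 is small by Cohen's convention (0.2/0.5/0.8).

Threshold: power ≥ 0.80 is conventionally adequate.
Power ≈ 0.78 → the study is underpowered (power < 0.80).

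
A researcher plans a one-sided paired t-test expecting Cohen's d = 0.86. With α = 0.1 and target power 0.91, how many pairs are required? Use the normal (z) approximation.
n = 10 pairs

Sample size formula (paired t-test, normal approximation):
n = ((z_α + z_β) / d)²

z_α = 1.282 (for α = 0.1, one-sided)
z_β = 1.341 (for power = 0.91)
d = 0.86

n = ((1.282 + 1.341) / 0.86)²
n = (3.050)²
n ≈ 9.30
Round up to the next whole number: n = 10 pairs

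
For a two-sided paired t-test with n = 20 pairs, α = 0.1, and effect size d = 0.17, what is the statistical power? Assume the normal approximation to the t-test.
Power ≈ 0.19

Power calculation (paired t-test, normal approximation):
z_β = d · √n - z_{α/2}
z_β = 0.17 · √20 - 1.645
z_β = 0.17 · 4.472 - 1.645
z_β = -0.885

Power = Φ(z_β) = Φ(-0.885) ≈ 0.188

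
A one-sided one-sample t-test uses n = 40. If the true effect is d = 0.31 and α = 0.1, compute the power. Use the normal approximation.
Power ≈ 0.75

Power calculation (one-sample t-test, normal approximation):
z_β = d · √n - z_α
z_β = 0.31 · √40 - 1.282
z_β = 0.31 · 6.325 - 1.282
z_β = 0.679

Power = Φ(z_β) = Φ(0.679) ≈ 0.751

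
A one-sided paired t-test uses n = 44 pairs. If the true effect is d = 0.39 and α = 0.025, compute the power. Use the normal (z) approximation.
Power ≈ 0.73

Power calculation (paired t-test, normal approximation):
z_β = d · √n - z_α
z_β = 0.39 · √44 - 1.960
z_β = 0.39 · 6.633 - 1.960
z_β = 0.627

Power = Φ(z_β) = Φ(0.627) ≈ 0.735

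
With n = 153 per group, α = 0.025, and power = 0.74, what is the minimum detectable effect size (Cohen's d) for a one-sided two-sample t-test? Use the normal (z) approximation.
d ≈ 0.30

Minimum detectable effect (two-sample t-test, normal approximation):
d = (z_α + z_β) / √(n/2)
d = (1.960 + 0.643) / √(153/2)
d = 2.603 / 8.746
d ≈ 0.30

By Cohen's convention (0.2 small / 0.5 medium / 0.8 large): small effect.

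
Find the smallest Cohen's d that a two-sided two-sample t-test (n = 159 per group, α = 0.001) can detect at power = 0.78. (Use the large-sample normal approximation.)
d ≈ 0.46

Minimum detectable effect (two-sample t-test, normal approximation):
d = (z_{α/2} + z_β) / √(n/2)
d = (3.291 + 0.772) / √(159/2)
d = 4.063 / 8.916
d ≈ 0.46

By Cohen's convention (0.2 small / 0.5 medium / 0.8 large): small effect.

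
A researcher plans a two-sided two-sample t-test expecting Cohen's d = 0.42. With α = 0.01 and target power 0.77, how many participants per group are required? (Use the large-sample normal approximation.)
n = 125 per group

Sample size formula (two-sample t-test, normal approximation):
n = 2 · ((z_{α/2} + z_β) / d)²

z_{α/2} = 2.576 (for α = 0.01, two-sided)
z_β = 0.739 (for power = 0.77)
d = 0.42

n = 2 · ((2.576 + 0.739) / 0.42)²
n = 2 · (7.893)²
n ≈ 124.60
Round up to the next whole number: n = 125 per group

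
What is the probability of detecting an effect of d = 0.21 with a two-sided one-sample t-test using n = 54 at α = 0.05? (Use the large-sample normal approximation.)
Power ≈ 0.34

Power calculation (one-sample t-test, normal approximation):
z_β = d · √n - z_{α/2}
z_β = 0.21 · √54 - 1.960
z_β = 0.21 · 7.348 - 1.960
z_β = -0.417

Power = Φ(z_β) = Φ(-0.417) ≈ 0.338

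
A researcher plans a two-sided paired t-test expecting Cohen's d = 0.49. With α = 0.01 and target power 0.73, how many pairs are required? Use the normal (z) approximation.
n = 43 pairs

Sample size formula (paired t-test, normal approximation):
n = ((z_{α/2} + z_β) / d)²

z_{α/2} = 2.576 (for α = 0.01, two-sided)
z_β = 0.613 (for power = 0.73)
d = 0.49

n = ((2.576 + 0.613) / 0.49)²
n = (6.508)²
n ≈ 42.35
Round up to the next whole number: n = 43 pairs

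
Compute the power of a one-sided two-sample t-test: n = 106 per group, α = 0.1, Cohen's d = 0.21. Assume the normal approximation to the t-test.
Power ≈ 0.60

Power calculation (two-sample t-test, normal approximation):
z_β = d · √(n/2) - z_α
z_β = 0.21 · √(106/2) - 1.282
z_β = 0.21 · 7.280 - 1.282
z_β = 0.247

Power = Φ(z_β) = Φ(0.247) ≈ 0.598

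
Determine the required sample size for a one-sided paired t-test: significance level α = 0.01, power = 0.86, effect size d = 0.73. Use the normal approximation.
n = 22 pairs

Sample size formula (paired t-test, normal approximation):
n = ((z_α + z_β) / d)²

z_α = 2.326 (for α = 0.01, one-sided)
z_β = 1.080 (for power = 0.86)
d = 0.73

n = ((2.326 + 1.080) / 0.73)²
n = (4.666)²
n ≈ 21.77
Round up to the next whole number: n = 22 pairs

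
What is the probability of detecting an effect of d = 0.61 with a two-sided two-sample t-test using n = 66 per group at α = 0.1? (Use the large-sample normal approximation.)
Power ≈ 0.97

Power calculation (two-sample t-test, normal approximation):
z_β = d · √(n/2) - z_{α/2}
z_β = 0.61 · √(66/2) - 1.645
z_β = 0.61 · 5.745 - 1.645
z_β = 1.859

Power = Φ(z_β) = Φ(1.859) ≈ 0.969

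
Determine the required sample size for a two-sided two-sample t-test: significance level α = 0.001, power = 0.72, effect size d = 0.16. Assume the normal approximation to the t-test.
n = 1173 per group

Sample size formula (two-sample t-test, normal approximation):
n = 2 · ((z_{α/2} + z_β) / d)²

z_{α/2} = 3.291 (for α = 0.001, two-sided)
z_β = 0.583 (for power = 0.72)
d = 0.16

n = 2 · ((3.291 + 0.583) / 0.16)²
n = 2 · (24.213)²
n ≈ 1172.54
Round up to the next whole number: n = 1173 per group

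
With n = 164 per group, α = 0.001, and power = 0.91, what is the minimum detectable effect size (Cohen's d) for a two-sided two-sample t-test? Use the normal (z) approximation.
d ≈ 0.51

Minimum detectable effect (two-sample t-test, normal approximation):
d = (z_{α/2} + z_β) / √(n/2)
d = (3.291 + 1.341) / √(164/2)
d = 4.631 / 9.055
d ≈ 0.51

By Cohen's convention (0.2 small / 0.5 medium / 0.8 large): medium effect.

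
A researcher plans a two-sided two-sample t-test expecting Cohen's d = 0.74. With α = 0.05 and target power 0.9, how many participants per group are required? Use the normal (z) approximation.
n = 39 per group

Sample size formula (two-sample t-test, normal approximation):
n = 2 · ((z_{α/2} + z_β) / d)²

z_{α/2} = 1.960 (for α = 0.05, two-sided)
z_β = 1.282 (for power = 0.9)
d = 0.74

n = 2 · ((1.960 + 1.282) / 0.74)²
n = 2 · (4.381)²
n ≈ 38.39
Round up to the next whole number: n = 39 per group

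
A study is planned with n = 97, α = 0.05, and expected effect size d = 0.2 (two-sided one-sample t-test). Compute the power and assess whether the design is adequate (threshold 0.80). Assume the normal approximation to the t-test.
Power ≈ 0.50; the study is underpowered (power < 0.80)

Power calculation (one-sample t-test, normal approximation):
z_β = d · √n - z_{α/2}
z_β = 0.2 · √97 - 1.960
z_β = 0.2 · 9.849 - 1.960
z_β = 0.010

Power = Φ(z_β) = Φ(0.010) ≈ 0.504

Effect size d = 0.2 is small by Cohen's convention (0.2/0.5/0.8).

Threshold: power ≥ 0.80 is conventionally adequate.
Power ≈ 0.50 → the study is underpowered (power < 0.80).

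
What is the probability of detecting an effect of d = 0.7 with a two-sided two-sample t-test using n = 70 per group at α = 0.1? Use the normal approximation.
Power ≈ 0.99

Power calculation (two-sample t-test, normal approximation):
z_β = d · √(n/2) - z_{α/2}
z_β = 0.7 · √(70/2) - 1.645
z_β = 0.7 · 5.916 - 1.645
z_β = 2.496

Power = Φ(z_β) = Φ(2.496) ≈ 0.994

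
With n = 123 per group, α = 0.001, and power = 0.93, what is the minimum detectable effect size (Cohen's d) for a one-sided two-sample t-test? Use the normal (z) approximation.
d ≈ 0.58

Minimum detectable effect (two-sample t-test, normal approximation):
d = (z_α + z_β) / √(n/2)
d = (3.090 + 1.476) / √(123/2)
d = 4.566 / 7.842
d ≈ 0.58

By Cohen's convention (0.2 small / 0.5 medium / 0.8 large): medium effect.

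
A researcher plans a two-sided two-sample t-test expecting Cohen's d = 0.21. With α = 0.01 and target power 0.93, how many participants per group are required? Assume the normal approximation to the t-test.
n = 745 per group

Sample size formula (two-sample t-test, normal approximation):
n = 2 · ((z_{α/2} + z_β) / d)²

z_{α/2} = 2.576 (for α = 0.01, two-sided)
z_β = 1.476 (for power = 0.93)
d = 0.21

n = 2 · ((2.576 + 1.476) / 0.21)²
n = 2 · (19.295)²
n ≈ 744.59
Round up to the next whole number: n = 745 per group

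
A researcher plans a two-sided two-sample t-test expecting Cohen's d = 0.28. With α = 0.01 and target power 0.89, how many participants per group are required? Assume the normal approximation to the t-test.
n = 369 per group

Sample size formula (two-sample t-test, normal approximation):
n = 2 · ((z_{α/2} + z_β) / d)²

z_{α/2} = 2.576 (for α = 0.01, two-sided)
z_β = 1.227 (for power = 0.89)
d = 0.28

n = 2 · ((2.576 + 1.227) / 0.28)²
n = 2 · (13.582)²
n ≈ 368.94
Round up to the next whole number: n = 369 per group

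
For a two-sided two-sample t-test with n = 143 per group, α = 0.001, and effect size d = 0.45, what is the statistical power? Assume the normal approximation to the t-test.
Power ≈ 0.70

Power calculation (two-sample t-test, normal approximation):
z_β = d · √(n/2) - z_{α/2}
z_β = 0.45 · √(143/2) - 3.291
z_β = 0.45 · 8.456 - 3.291
z_β = 0.515

Power = Φ(z_β) = Φ(0.515) ≈ 0.697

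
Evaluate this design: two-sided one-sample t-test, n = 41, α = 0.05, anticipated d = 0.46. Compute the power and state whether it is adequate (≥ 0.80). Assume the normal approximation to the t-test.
Power ≈ 0.84; the study is adequately powered (power ≥ 0.80)

Power calculation (one-sample t-test, normal approximation):
z_β = d · √n - z_{α/2}
z_β = 0.46 · √41 - 1.960
z_β = 0.46 · 6.403 - 1.960
z_β = 0.985

Power = Φ(z_β) = Φ(0.985) ≈ 0.838

Effect size d = 0.46 is small by Cohen's convention (0.2/0.5/0.8).

Threshold: power ≥ 0.80 is conventionally adequate.
Power ≈ 0.84 → the study is adequately powered (power ≥ 0.80).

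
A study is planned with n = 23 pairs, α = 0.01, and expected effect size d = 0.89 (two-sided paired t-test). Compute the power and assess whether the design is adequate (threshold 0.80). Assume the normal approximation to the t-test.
Power ≈ 0.95; the study is adequately powered (power ≥ 0.80)

Power calculation (paired t-test, normal approximation):
z_β = d · √n - z_{α/2}
z_β = 0.89 · √23 - 2.576
z_β = 0.89 · 4.796 - 2.576
z_β = 1.692

Power = Φ(z_β) = Φ(1.692) ≈ 0.955

Effect size d = 0.89 is large by Cohen's convention (0.2/0.5/0.8).

Threshold: power ≥ 0.80 is conventionally adequate.
Power ≈ 0.95 → the study is adequately powered (power ≥ 0.80).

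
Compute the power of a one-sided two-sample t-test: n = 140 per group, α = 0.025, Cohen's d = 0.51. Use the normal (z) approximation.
Power ≈ 0.99

Power calculation (two-sample t-test, normal approximation):
z_β = d · √(n/2) - z_α
z_β = 0.51 · √(140/2) - 1.960
z_β = 0.51 · 8.367 - 1.960
z_β = 2.307

Power = Φ(z_β) = Φ(2.307) ≈ 0.989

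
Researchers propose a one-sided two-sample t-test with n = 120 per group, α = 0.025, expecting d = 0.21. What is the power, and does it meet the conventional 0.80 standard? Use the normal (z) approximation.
Power ≈ 0.37; the study is underpowered (power < 0.80)

Power calculation (two-sample t-test, normal approximation):
z_β = d · √(n/2) - z_α
z_β = 0.21 · √(120/2) - 1.960
z_β = 0.21 · 7.746 - 1.960
z_β = -0.333

Power = Φ(z_β) = Φ(-0.333) ≈ 0.369

Effect size d = 0.21 is small by Cohen's convention (0.2/0.5/0.8).

Threshold: power ≥ 0.80 is conventionally adequate.
Power ≈ 0.37 → the study is underpowered (power < 0.80).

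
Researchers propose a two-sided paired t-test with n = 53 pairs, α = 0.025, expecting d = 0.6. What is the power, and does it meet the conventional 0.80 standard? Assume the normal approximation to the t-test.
Power ≈ 0.98; the study is adequately powered (power ≥ 0.80)

Power calculation (paired t-test, normal approximation):
z_β = d · √n - z_{α/2}
z_β = 0.6 · √53 - 2.241
z_β = 0.6 · 7.280 - 2.241
z_β = 2.127

Power = Φ(z_β) = Φ(2.127) ≈ 0.983

Effect size d = 0.6 is medium by Cohen's convention (0.2/0.5/0.8).

Threshold: power ≥ 0.80 is conventionally adequate.
Power ≈ 0.98 → the study is adequately powered (power ≥ 0.80).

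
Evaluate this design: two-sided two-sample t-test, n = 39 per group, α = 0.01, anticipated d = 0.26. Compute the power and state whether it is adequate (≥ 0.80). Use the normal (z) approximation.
Power ≈ 0.08; the study is underpowered (power < 0.80)

Power calculation (two-sample t-test, normal approximation):
z_β = d · √(n/2) - z_{α/2}
z_β = 0.26 · √(39/2) - 2.576
z_β = 0.26 · 4.416 - 2.576
z_β = -1.428

Power = Φ(z_β) = Φ(-1.428) ≈ 0.077

Effect size d = 0.26 is small by Cohen's convention (0.2/0.5/0.8).

Threshold: power ≥ 0.80 is conventionally adequate.
Power ≈ 0.08 → the study is underpowered (power < 0.80).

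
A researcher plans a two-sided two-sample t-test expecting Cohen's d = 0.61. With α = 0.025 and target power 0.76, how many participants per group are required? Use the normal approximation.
n = 47 per group

Sample size formula (two-sample t-test, normal approximation):
n = 2 · ((z_{α/2} + z_β) / d)²

z_{α/2} = 2.241 (for α = 0.025, two-sided)
z_β = 0.706 (for power = 0.76)
d = 0.61

n = 2 · ((2.241 + 0.706) / 0.61)²
n = 2 · (4.831)²
n ≈ 46.68
Round up to the next whole number: n = 47 per group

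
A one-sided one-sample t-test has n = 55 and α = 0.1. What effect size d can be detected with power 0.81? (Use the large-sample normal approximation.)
d ≈ 0.29

Minimum detectable effect (one-sample t-test, normal approximation):
d = (z_α + z_β) / √n
d = (1.282 + 0.878) / √55
d = 2.159 / 7.416
d ≈ 0.29

By Cohen's convention (0.2 small / 0.5 medium / 0.8 large): small effect.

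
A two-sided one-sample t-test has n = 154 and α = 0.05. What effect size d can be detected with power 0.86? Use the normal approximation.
d ≈ 0.24

Minimum detectable effect (one-sample t-test, normal approximation):
d = (z_{α/2} + z_β) / √n
d = (1.960 + 1.080) / √154
d = 3.040 / 12.410
d ≈ 0.24

By Cohen's convention (0.2 small / 0.5 medium / 0.8 large): small effect.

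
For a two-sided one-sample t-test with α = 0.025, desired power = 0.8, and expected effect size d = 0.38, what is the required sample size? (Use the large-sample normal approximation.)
n = 66

Sample size formula (one-sample t-test, normal approximation):
n = ((z_{α/2} + z_β) / d)²

z_{α/2} = 2.241 (for α = 0.025, two-sided)
z_β = 0.842 (for power = 0.8)
d = 0.38

n = ((2.241 + 0.842) / 0.38)²
n = (8.113)²
n ≈ 65.82
Round up to the next whole number: n = 66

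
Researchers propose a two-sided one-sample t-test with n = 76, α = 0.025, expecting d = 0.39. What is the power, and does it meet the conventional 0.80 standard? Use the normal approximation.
Power ≈ 0.88; the study is adequately powered (power ≥ 0.80)

Power calculation (one-sample t-test, normal approximation):
z_β = d · √n - z_{α/2}
z_β = 0.39 · √76 - 2.241
z_β = 0.39 · 8.718 - 2.241
z_β = 1.159

Power = Φ(z_β) = Φ(1.159) ≈ 0.877

Effect size d = 0.39 is small by Cohen's convention (0.2/0.5/0.8).

Threshold: power ≥ 0.80 is conventionally adequate.
Power ≈ 0.88 → the study is adequately powered (power ≥ 0.80).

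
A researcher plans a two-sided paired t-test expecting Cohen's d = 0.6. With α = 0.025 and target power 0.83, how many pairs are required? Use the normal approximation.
n = 29 pairs

Sample size formula (paired t-test, normal approximation):
n = ((z_{α/2} + z_β) / d)²

z_{α/2} = 2.241 (for α = 0.025, two-sided)
z_β = 0.954 (for power = 0.83)
d = 0.6

n = ((2.241 + 0.954) / 0.6)²
n = (5.325)²
n ≈ 28.36
Round up to the next whole number: n = 29 pairs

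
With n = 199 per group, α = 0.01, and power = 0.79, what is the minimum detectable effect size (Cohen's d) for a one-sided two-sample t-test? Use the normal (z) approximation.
d ≈ 0.31

Minimum detectable effect (two-sample t-test, normal approximation):
d = (z_α + z_β) / √(n/2)
d = (2.326 + 0.806) / √(199/2)
d = 3.133 / 9.975
d ≈ 0.31

By Cohen's convention (0.2 small / 0.5 medium / 0.8 large): small effect.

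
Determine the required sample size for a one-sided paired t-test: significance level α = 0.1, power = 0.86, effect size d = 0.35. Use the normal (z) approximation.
n = 46 pairs

Sample size formula (paired t-test, normal approximation):
n = ((z_α + z_β) / d)²

z_α = 1.282 (for α = 0.1, one-sided)
z_β = 1.080 (for power = 0.86)
d = 0.35

n = ((1.282 + 1.080) / 0.35)²
n = (6.749)²
n ≈ 45.55
Round up to the next whole number: n = 46 pairs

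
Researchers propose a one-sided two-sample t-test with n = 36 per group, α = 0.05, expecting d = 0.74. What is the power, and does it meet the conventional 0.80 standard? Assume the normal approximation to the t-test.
Power ≈ 0.93; the study is adequately powered (power ≥ 0.80)

Power calculation (two-sample t-test, normal approximation):
z_β = d · √(n/2) - z_α
z_β = 0.74 · √(36/2) - 1.645
z_β = 0.74 · 4.243 - 1.645
z_β = 1.495

Power = Φ(z_β) = Φ(1.495) ≈ 0.933

Effect size d = 0.74 is medium by Cohen's convention (0.2/0.5/0.8).

Threshold: power ≥ 0.80 is conventionally adequate.
Power ≈ 0.93 → the study is adequately powered (power ≥ 0.80).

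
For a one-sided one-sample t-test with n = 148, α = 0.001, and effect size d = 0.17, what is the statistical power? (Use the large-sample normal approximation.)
Power ≈ 0.15

Power calculation (one-sample t-test, normal approximation):
z_β = d · √n - z_α
z_β = 0.17 · √148 - 3.090
z_β = 0.17 · 12.166 - 3.090
z_β = -1.022

Power = Φ(z_β) = Φ(-1.022) ≈ 0.153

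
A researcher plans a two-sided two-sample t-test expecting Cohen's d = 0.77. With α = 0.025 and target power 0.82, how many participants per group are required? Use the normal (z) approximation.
n = 34 per group

Sample size formula (two-sample t-test, normal approximation):
n = 2 · ((z_{α/2} + z_β) / d)²

z_{α/2} = 2.241 (for α = 0.025, two-sided)
z_β = 0.915 (for power = 0.82)
d = 0.77

n = 2 · ((2.241 + 0.915) / 0.77)²
n = 2 · (4.099)²
n ≈ 33.60
Round up to the next whole number: n = 34 per group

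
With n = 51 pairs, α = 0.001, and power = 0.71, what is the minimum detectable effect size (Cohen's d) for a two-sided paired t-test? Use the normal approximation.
d ≈ 0.54

Minimum detectable effect (paired t-test, normal approximation):
d = (z_{α/2} + z_β) / √n
d = (3.291 + 0.553) / √51
d = 3.844 / 7.141
d ≈ 0.54

By Cohen's convention (0.2 small / 0.5 medium / 0.8 large): medium effect.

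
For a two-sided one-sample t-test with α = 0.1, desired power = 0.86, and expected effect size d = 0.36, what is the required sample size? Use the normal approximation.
n = 58

Sample size formula (one-sample t-test, normal approximation):
n = ((z_{α/2} + z_β) / d)²

z_{α/2} = 1.645 (for α = 0.1, two-sided)
z_β = 1.080 (for power = 0.86)
d = 0.36

n = ((1.645 + 1.080) / 0.36)²
n = (7.569)²
n ≈ 57.29
Round up to the next whole number: n = 58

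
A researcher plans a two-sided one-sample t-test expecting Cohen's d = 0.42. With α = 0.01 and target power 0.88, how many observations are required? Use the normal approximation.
n = 80

Sample size formula (one-sample t-test, normal approximation):
n = ((z_{α/2} + z_β) / d)²

z_{α/2} = 2.576 (for α = 0.01, two-sided)
z_β = 1.175 (for power = 0.88)
d = 0.42

n = ((2.576 + 1.175) / 0.42)²
n = (8.931)²
n ≈ 79.76
Round up to the next whole number: n = 80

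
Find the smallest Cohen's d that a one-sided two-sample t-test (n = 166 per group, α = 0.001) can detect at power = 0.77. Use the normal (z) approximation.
d ≈ 0.42

Minimum detectable effect (two-sample t-test, normal approximation):
d = (z_α + z_β) / √(n/2)
d = (3.090 + 0.739) / √(166/2)
d = 3.829 / 9.110
d ≈ 0.42

By Cohen's convention (0.2 small / 0.5 medium / 0.8 large): small effect.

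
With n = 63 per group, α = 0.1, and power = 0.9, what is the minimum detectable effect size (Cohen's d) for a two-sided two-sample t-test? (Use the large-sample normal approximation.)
d ≈ 0.52

Minimum detectable effect (two-sample t-test, normal approximation):
d = (z_{α/2} + z_β) / √(n/2)
d = (1.645 + 1.282) / √(63/2)
d = 2.926 / 5.612
d ≈ 0.52

By Cohen's convention (0.2 small / 0.5 medium / 0.8 large): medium effect.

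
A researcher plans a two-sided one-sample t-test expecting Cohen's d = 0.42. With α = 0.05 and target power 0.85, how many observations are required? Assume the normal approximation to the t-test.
n = 51

Sample size formula (one-sample t-test, normal approximation):
n = ((z_{α/2} + z_β) / d)²

z_{α/2} = 1.960 (for α = 0.05, two-sided)
z_β = 1.036 (for power = 0.85)
d = 0.42

n = ((1.960 + 1.036) / 0.42)²
n = (7.133)²
n ≈ 50.88
Round up to the next whole number: n = 51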